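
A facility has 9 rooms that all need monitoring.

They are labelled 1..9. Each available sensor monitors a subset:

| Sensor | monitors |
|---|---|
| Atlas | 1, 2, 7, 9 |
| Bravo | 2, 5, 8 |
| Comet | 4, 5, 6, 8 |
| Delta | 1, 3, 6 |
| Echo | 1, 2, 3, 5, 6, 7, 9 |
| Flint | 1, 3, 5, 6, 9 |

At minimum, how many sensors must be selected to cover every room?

Take {Comet, Echo}. Their union is {1, 2, 3, 4, 5, 6, 7, 8, 9}, which is all 9 rooms.
No single sensor has all 9 rooms (the largest, Echo, has 7), so 2 is optimal.

2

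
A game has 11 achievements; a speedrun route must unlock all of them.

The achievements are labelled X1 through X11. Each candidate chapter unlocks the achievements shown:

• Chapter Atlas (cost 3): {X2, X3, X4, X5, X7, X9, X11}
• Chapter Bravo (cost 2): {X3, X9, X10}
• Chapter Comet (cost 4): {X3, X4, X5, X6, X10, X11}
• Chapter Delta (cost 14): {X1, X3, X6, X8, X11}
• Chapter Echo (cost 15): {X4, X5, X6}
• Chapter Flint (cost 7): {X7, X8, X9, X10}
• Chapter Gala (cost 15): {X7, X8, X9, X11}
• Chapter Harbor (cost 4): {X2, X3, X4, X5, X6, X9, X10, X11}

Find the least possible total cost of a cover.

19

Atlas, Bravo, Delta together cover every achievement (Atlas ∪ Bravo ∪ Delta = {X1, X2, X3, X4, X5, X6, X7, X8, X9, X10, X11}); total cost 3 + 2 + 14 = 19.
The greedy pick Atlas, Bravo, Comet, Delta costs 23; no covering selection beats 19.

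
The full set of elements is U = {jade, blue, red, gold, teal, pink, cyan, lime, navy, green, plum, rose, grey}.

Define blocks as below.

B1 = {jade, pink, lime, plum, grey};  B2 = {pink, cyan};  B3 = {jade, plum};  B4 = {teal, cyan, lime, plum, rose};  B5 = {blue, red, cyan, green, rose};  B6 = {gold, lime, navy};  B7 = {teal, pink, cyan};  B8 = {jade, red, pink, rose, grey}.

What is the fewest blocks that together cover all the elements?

4

B1 and B5 and B6 and B7 together: B1 ∪ B5 ∪ B6 ∪ B7 = {jade, blue, red, gold, teal, pink, cyan, lime, navy, green, plum, rose, grey} — every element is covered.
No 3 of the 8 blocks cover everything (all 56 combinations miss at least one element), so 4 is optimal.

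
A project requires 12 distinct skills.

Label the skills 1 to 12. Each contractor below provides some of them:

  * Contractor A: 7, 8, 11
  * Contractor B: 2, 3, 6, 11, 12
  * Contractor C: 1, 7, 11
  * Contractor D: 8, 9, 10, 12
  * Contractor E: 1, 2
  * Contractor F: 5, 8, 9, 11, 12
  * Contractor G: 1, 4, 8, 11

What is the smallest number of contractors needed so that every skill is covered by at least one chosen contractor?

A and B and D and F and G together: A ∪ B ∪ D ∪ F ∪ G = {1, 2, 3, 4, 5, 6, 7, 8, 9, 10, 11, 12} — every skill is covered.
No 4 of the 7 contractors cover everything (all 35 combinations miss at least one skill), so 5 is optimal.

5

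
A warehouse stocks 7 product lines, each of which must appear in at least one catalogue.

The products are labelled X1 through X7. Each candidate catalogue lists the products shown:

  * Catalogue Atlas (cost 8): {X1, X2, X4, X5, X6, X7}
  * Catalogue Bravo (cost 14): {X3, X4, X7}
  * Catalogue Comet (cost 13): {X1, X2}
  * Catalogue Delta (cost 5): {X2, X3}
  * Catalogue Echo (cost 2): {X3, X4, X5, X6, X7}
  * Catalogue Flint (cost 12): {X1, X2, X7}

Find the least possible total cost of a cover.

Atlas, Echo together cover every product (Atlas ∪ Echo = {X1, X2, X3, X4, X5, X6, X7}); total cost 8 + 2 = 10.
No covering selection has total cost below 10.

10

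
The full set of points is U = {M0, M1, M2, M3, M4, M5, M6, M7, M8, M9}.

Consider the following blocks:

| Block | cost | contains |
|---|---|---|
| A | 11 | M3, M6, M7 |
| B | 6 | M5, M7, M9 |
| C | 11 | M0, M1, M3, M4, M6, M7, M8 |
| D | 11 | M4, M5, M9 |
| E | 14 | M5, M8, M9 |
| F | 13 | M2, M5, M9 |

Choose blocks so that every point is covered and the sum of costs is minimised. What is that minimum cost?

24

C, F together cover every point (C ∪ F = {M0, M1, M2, M3, M4, M5, M6, M7, M8, M9}); total cost 11 + 13 = 24.
The greedy pick C, B, F costs 30; no covering selection beats 24.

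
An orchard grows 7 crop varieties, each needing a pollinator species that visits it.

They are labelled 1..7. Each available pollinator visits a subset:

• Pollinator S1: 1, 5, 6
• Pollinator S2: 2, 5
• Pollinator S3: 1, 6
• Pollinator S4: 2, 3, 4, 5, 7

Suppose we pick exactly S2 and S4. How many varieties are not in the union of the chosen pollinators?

Union of S2, S4 = {2, 3, 4, 5, 7}.
Not covered: 1, 6 — 2 varieties.

2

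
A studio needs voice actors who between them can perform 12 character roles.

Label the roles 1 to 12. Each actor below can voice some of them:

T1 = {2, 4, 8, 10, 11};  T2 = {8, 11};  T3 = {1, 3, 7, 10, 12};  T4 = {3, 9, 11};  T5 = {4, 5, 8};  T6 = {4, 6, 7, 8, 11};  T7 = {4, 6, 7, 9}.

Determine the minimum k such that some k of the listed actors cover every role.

Take {T1, T3, T5, T7}. Their union is {1, 2, 3, 4, 5, 6, 7, 8, 9, 10, 11, 12}, which is all 12 roles.
No 3 of the 7 actors cover everything (all 35 combinations miss at least one role), so 4 is optimal.

4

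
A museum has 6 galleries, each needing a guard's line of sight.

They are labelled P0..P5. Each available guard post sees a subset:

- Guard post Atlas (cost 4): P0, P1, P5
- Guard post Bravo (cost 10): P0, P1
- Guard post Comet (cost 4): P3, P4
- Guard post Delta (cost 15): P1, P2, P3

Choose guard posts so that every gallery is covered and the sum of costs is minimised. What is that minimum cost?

Atlas, Comet, Delta together cover every gallery (Atlas ∪ Comet ∪ Delta = {P0, P1, P2, P3, P4, P5}); total cost 4 + 4 + 15 = 23.
No covering selection has total cost below 23.

23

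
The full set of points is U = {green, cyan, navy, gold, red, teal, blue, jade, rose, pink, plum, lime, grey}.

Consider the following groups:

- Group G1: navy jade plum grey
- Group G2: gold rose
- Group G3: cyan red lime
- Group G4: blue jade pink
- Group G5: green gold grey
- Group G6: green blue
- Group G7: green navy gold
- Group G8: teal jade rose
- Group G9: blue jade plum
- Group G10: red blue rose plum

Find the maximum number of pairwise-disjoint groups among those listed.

G1, G2, G3, G6 are pairwise disjoint (G1={navy,jade,plum,grey}; G2={gold,rose}; G3={cyan,red,lime}; G6={green,blue}).
Every remaining group overlaps one of these, and no 5 of the listed groups are pairwise disjoint, so 4 is the maximum.

4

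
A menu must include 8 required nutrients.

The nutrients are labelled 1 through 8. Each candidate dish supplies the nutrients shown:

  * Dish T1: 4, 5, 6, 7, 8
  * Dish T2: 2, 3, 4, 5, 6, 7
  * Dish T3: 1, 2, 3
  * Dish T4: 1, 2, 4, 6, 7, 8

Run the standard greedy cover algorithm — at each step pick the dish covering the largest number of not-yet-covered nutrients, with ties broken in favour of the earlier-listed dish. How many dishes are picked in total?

2

Greedy: pick T2 (covers 6 new) → pick T4 (covers 2 new). Total picks: 2.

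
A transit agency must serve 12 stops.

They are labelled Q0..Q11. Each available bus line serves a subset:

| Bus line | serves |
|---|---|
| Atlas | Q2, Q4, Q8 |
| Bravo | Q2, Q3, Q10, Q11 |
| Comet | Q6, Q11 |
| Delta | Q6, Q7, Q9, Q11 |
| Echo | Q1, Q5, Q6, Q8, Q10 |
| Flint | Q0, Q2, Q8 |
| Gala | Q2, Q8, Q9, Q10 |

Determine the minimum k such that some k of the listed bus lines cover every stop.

5

Take {Atlas, Bravo, Delta, Echo, Flint}. Their union is {Q0, Q1, Q2, Q3, Q4, Q5, Q6, Q7, Q8, Q9, Q10, Q11}, which is all 12 stops.
No 4 of the 7 bus lines cover everything (all 35 combinations miss at least one stop), so 5 is optimal.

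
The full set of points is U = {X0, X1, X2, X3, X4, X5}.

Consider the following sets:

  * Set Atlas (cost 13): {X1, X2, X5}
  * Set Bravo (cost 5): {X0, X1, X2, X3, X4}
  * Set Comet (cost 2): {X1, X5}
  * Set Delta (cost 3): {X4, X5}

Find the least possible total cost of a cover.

Bravo, Comet together cover every point (Bravo ∪ Comet = {X0, X1, X2, X3, X4, X5}); total cost 5 + 2 = 7.
No covering selection has total cost below 7.

7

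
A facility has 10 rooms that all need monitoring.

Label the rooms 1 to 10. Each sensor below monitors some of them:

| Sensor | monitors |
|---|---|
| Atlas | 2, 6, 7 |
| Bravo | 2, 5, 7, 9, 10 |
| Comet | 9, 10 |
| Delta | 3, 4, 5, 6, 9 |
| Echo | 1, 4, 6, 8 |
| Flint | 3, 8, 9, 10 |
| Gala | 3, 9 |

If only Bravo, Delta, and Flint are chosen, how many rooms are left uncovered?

Union of Bravo, Delta, Flint = {2, 3, 4, 5, 6, 7, 8, 9, 10}.
Not covered: 1 — 1 room.

1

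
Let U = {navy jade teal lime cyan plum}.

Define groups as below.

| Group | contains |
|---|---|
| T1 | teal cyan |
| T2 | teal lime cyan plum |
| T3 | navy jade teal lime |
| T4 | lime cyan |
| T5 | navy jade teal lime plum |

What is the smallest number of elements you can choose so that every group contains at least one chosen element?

H = {teal, lime} meets every group (each contains at least one member of H), and |H| = 2.
No single element lies in every group, so at least 2 are needed and 2 is optimal.

2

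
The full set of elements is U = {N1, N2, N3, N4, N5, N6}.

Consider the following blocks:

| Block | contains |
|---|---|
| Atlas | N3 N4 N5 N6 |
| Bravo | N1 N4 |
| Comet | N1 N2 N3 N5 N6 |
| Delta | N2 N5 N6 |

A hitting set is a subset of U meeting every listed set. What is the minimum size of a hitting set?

H = {N1, N5} meets every block (each contains at least one member of H), and |H| = 2.
The blocks Bravo, Delta are pairwise disjoint, so any hitting set needs a separate element for each — at least 2. Hence 2 is optimal.

2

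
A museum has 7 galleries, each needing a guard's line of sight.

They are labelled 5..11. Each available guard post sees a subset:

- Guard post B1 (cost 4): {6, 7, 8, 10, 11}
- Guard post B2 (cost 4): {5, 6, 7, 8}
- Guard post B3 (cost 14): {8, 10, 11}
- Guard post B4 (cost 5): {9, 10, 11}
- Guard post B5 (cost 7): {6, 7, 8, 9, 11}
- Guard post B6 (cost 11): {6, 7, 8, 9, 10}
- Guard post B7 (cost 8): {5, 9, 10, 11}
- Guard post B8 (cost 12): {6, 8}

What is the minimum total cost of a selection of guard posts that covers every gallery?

B2, B4 together cover every gallery (B2 ∪ B4 = {5, 6, 7, 8, 9, 10, 11}); total cost 4 + 5 = 9.
The greedy pick B1, B2, B4 costs 13; no covering selection beats 9.

9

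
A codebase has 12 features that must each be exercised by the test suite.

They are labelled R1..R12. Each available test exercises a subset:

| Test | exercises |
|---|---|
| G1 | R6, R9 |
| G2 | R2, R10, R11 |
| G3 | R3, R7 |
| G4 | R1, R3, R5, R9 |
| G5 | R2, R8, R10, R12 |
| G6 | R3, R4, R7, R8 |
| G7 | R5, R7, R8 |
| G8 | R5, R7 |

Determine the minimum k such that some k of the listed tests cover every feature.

5

Take {G1, G2, G4, G5, G6}. Their union is {R1, R2, R3, R4, R5, R6, R7, R8, R9, R10, R11, R12}, which is all 12 features.
No 4 of the 8 tests cover everything (all 70 combinations miss at least one feature), so 5 is optimal.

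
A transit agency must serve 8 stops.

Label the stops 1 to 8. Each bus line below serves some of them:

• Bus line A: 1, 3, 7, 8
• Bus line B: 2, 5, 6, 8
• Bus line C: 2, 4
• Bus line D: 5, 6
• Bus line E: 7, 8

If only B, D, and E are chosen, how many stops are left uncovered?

3

Union of B, D, E = {2, 5, 6, 7, 8}.
Not covered: 1, 3, 4 — 3 stops.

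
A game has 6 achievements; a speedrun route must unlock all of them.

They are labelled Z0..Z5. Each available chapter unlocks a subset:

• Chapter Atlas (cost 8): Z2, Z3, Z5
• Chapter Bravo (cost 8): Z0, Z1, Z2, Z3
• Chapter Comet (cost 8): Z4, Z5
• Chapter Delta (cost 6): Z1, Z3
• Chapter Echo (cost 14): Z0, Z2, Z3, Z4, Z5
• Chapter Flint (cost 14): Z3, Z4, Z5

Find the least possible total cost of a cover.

16

Bravo, Comet together cover every achievement (Bravo ∪ Comet = {Z0, Z1, Z2, Z3, Z4, Z5}); total cost 8 + 8 = 16.
No covering selection has total cost below 16.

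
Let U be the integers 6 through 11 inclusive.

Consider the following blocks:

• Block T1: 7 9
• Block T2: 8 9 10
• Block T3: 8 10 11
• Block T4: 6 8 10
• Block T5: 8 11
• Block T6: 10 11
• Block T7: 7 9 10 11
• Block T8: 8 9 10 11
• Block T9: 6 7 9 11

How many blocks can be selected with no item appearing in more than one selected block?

T1, T6 are pairwise disjoint (T1={7,9}; T6={10,11}).
Every remaining block overlaps one of these, and no 3 of the listed blocks are pairwise disjoint, so 2 is the maximum.

2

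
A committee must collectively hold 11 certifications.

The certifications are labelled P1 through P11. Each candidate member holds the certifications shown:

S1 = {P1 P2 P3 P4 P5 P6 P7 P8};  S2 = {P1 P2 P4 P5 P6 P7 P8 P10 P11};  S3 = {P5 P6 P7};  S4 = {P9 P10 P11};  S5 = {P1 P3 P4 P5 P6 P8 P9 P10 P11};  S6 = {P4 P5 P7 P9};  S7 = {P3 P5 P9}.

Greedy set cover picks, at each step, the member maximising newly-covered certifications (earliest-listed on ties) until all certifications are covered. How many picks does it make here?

2

Greedy: pick S2 (covers 9 new) → pick S5 (covers 2 new). Total picks: 2.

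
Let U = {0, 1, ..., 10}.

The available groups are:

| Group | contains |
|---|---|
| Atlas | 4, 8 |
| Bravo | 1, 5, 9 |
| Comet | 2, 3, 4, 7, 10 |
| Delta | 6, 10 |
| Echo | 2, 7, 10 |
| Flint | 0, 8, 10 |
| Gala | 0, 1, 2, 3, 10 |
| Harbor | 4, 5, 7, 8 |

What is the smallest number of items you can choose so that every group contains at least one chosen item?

Take H = {5, 8, 10}. Each listed group contains at least one of these, so H is a hitting set of size 3.
The groups Atlas, Bravo, Delta are pairwise disjoint, so any hitting set needs a separate item for each — at least 3. Hence 3 is optimal.

3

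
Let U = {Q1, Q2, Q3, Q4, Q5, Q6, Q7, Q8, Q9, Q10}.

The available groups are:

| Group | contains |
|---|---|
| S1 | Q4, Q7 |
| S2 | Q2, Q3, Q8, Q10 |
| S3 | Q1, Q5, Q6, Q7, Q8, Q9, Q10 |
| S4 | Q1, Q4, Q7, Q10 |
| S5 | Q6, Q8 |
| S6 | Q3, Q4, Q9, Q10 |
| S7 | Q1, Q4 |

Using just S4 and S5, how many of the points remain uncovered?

4

Union of S4, S5 = {Q1, Q4, Q6, Q7, Q8, Q10}.
Not covered: Q2, Q3, Q5, Q9 — 4 points.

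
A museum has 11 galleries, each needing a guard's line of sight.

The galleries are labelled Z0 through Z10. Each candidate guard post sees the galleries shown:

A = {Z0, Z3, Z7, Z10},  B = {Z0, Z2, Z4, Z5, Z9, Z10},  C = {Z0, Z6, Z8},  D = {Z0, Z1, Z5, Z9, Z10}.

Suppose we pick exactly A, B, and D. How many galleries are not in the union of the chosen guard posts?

2

Union of A, B, D = {Z0, Z1, Z2, Z3, Z4, Z5, Z7, Z9, Z10}.
Not covered: Z6, Z8 — 2 galleries.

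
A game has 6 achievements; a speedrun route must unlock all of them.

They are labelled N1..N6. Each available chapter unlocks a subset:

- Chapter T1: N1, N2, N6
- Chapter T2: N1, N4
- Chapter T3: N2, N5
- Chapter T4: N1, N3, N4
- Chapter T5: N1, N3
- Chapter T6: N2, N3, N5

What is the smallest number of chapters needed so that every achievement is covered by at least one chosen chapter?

3

Take {T1, T4, T6}. Their union is {N1, N2, N3, N4, N5, N6}, which is all 6 achievements.
Only T1 contains N6, so T1 is forced; the remaining 3 achievements need at least 2 more chapters (each remaining chapter adds at most 2) — so at least 3 chapters are needed, and 3 is optimal.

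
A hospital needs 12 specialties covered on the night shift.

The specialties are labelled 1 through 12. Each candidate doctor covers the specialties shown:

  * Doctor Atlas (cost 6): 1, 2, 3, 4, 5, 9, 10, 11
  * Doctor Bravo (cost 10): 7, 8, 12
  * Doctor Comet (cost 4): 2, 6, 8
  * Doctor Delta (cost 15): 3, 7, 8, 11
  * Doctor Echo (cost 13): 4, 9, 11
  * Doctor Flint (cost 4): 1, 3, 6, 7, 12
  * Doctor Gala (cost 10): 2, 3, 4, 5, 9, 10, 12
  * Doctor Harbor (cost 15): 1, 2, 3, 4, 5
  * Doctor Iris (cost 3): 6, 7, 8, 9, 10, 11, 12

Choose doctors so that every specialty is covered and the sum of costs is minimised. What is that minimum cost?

Atlas, Iris together cover every specialty (Atlas ∪ Iris = {1, 2, 3, 4, 5, 6, 7, 8, 9, 10, 11, 12}); total cost 6 + 3 = 9.
No covering selection has total cost below 9.

9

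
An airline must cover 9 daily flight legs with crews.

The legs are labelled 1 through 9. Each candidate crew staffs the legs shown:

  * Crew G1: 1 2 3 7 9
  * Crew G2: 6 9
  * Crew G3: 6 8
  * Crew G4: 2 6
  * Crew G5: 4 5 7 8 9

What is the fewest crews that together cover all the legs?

G1 and G3 and G5 together: G1 ∪ G3 ∪ G5 = {1, 2, 3, 4, 5, 6, 7, 8, 9} — every leg is covered.
Only G1 contains 1, so G1 is forced; the remaining 4 legs need at least 2 more crews (each remaining crew adds at most 3) — so at least 3 crews are needed, and 3 is optimal.

3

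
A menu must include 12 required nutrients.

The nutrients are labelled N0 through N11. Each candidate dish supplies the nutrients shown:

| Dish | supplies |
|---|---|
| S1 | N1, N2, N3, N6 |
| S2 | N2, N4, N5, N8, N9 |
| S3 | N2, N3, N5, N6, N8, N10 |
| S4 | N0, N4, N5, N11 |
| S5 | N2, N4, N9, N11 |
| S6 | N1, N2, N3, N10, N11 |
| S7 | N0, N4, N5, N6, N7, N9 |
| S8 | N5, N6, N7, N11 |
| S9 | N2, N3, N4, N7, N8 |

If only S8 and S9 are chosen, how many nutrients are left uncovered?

Union of S8, S9 = {N2, N3, N4, N5, N6, N7, N8, N11}.
Not covered: N0, N1, N9, N10 — 4 nutrients.

4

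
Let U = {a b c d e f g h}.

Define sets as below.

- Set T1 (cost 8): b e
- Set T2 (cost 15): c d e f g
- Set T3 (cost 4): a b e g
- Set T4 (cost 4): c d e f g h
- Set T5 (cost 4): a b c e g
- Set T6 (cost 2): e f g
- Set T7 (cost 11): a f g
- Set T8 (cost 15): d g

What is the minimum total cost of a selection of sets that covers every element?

T4, T5 together cover every element (T4 ∪ T5 = {a, b, c, d, e, f, g, h}); total cost 4 + 4 = 8.
No covering selection has total cost below 8.

8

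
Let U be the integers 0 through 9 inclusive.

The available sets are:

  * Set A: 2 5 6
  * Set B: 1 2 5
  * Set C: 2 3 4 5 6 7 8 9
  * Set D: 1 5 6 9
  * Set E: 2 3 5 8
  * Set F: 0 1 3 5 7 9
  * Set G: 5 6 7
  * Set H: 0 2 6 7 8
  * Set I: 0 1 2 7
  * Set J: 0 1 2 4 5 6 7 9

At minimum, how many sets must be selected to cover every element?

2

E and J together: E ∪ J = {0, 1, 2, 3, 4, 5, 6, 7, 8, 9} — every element is covered.
No single set has all 10 elements (the largest, C, has 8), so 2 is optimal.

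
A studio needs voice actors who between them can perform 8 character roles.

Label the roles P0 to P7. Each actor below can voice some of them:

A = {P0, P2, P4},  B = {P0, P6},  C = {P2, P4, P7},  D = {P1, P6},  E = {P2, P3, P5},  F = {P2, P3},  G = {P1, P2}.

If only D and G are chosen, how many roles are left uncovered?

5

Union of D, G = {P1, P2, P6}.
Not covered: P0, P3, P4, P5, P7 — 5 roles.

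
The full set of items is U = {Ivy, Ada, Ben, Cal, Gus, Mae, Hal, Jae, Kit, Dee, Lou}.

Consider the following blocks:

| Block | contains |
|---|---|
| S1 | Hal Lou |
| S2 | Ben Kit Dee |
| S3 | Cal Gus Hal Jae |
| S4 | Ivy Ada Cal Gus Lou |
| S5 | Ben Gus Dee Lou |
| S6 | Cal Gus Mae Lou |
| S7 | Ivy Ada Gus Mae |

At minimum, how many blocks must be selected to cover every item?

Take {S2, S3, S6, S7}. Their union is {Ivy, Ada, Ben, Cal, Gus, Mae, Hal, Jae, Kit, Dee, Lou}, which is all 11 items.
Only S3 contains Jae, so S3 is forced; the remaining 7 items need at least 3 more blocks (each remaining block adds at most 3) — so at least 4 blocks are needed, and 4 is optimal.

4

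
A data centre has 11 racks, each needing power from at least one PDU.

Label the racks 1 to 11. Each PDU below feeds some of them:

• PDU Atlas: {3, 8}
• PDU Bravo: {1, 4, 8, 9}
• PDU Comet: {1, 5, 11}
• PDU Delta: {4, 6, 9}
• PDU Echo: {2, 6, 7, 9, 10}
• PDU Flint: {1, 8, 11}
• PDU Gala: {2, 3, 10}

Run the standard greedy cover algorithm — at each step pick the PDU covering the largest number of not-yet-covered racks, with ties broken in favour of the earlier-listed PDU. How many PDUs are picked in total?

4

Greedy: pick Echo (covers 5 new) → pick Bravo (covers 3 new) → pick Comet (covers 2 new) → pick Atlas (covers 1 new). Total picks: 4.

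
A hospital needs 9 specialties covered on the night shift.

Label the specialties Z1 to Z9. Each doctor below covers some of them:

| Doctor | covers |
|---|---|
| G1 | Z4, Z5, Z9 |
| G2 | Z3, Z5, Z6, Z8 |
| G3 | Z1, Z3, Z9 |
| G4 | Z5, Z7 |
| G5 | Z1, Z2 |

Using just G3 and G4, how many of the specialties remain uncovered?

4

Union of G3, G4 = {Z1, Z3, Z5, Z7, Z9}.
Not covered: Z2, Z4, Z6, Z8 — 4 specialties.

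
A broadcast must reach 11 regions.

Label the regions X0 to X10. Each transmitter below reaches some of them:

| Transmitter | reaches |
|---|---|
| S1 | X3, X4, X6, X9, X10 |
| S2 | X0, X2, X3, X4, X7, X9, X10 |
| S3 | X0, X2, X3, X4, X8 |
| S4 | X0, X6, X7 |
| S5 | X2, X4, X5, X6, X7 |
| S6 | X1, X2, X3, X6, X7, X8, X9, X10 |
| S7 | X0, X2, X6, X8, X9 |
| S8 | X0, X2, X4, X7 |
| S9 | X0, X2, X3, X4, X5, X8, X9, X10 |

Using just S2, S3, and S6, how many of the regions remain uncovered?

Union of S2, S3, S6 = {X0, X1, X2, X3, X4, X6, X7, X8, X9, X10}.
Not covered: X5 — 1 region.

1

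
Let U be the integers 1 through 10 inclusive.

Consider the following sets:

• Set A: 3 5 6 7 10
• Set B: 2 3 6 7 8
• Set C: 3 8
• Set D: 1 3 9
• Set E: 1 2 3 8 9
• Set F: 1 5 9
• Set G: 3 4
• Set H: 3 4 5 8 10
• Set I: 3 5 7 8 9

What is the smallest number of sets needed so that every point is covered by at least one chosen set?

3

A and E and H together: A ∪ E ∪ H = {1, 2, 3, 4, 5, 6, 7, 8, 9, 10} — every point is covered.
No 2 of the 9 sets cover everything (all 36 combinations miss at least one point), so 3 is optimal.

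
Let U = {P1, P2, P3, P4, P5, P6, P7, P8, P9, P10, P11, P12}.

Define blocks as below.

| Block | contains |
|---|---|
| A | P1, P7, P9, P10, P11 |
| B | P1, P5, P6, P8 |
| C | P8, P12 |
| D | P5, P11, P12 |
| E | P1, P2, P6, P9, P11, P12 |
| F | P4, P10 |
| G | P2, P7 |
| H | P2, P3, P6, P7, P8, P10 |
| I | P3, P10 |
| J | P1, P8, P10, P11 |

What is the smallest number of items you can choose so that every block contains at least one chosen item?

T = {P2, P8, P10, P12} meets every block (each contains at least one member of T), and |T| = 4.
No choice of 3 items meets every block, so 4 is the minimum.

4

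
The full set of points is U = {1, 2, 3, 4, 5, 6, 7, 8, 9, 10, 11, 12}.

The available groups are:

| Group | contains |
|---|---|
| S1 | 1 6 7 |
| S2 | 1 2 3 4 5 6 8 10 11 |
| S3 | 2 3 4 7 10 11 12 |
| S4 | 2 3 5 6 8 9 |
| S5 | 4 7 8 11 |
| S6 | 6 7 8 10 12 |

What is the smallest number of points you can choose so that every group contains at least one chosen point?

H = {2, 7} meets every group (each contains at least one member of H), and |H| = 2.
No single point lies in every group, so at least 2 are needed and 2 is optimal.

2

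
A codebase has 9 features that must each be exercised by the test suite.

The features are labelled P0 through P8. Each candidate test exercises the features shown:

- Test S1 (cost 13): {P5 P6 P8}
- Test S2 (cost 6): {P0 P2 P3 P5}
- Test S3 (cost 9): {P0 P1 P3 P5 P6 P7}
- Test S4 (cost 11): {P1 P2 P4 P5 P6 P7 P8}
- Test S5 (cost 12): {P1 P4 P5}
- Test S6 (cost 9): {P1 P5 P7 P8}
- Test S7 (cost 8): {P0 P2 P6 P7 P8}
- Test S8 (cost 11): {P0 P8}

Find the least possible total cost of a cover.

S2, S4 together cover every feature (S2 ∪ S4 = {P0, P1, P2, P3, P4, P5, P6, P7, P8}); total cost 6 + 11 = 17.
No covering selection has total cost below 17.

17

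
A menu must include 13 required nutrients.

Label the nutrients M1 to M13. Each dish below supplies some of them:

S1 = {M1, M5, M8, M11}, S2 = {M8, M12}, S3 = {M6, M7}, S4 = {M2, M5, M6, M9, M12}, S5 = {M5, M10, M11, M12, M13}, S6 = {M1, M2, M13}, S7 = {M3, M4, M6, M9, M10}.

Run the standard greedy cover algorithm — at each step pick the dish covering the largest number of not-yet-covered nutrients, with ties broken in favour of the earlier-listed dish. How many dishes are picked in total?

5

Greedy: pick S4 (covers 5 new) → pick S1 (covers 3 new) → pick S7 (covers 3 new) → pick S3 (covers 1 new) → pick S5 (covers 1 new). Total picks: 5.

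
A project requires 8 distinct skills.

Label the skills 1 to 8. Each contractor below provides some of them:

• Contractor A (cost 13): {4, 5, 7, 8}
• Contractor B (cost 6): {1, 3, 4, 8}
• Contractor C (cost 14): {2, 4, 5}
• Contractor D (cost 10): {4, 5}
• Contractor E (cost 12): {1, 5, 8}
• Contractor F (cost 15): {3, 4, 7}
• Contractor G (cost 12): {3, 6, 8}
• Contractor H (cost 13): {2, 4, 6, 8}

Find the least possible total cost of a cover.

A, B, H together cover every skill (A ∪ B ∪ H = {1, 2, 3, 4, 5, 6, 7, 8}); total cost 13 + 6 + 13 = 32.
No covering selection has total cost below 32.

32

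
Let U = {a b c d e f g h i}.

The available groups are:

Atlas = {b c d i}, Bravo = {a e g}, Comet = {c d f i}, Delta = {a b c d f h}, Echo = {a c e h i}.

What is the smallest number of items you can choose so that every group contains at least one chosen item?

2

Take T = {c, g}. Each listed group contains at least one of these, so T is a hitting set of size 2.
The groups Bravo, Comet are pairwise disjoint, so any hitting set needs a separate item for each — at least 2. Hence 2 is optimal.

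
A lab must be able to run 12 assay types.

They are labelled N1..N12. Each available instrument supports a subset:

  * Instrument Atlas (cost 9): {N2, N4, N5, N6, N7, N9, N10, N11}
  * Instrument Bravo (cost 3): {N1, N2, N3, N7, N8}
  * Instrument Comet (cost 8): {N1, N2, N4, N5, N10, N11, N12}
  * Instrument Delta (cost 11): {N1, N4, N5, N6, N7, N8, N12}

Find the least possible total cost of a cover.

Atlas, Bravo, Comet together cover every assay (Atlas ∪ Bravo ∪ Comet = {N1, N2, N3, N4, N5, N6, N7, N8, N9, N10, N11, N12}); total cost 9 + 3 + 8 = 20.
No covering selection has total cost below 20.

20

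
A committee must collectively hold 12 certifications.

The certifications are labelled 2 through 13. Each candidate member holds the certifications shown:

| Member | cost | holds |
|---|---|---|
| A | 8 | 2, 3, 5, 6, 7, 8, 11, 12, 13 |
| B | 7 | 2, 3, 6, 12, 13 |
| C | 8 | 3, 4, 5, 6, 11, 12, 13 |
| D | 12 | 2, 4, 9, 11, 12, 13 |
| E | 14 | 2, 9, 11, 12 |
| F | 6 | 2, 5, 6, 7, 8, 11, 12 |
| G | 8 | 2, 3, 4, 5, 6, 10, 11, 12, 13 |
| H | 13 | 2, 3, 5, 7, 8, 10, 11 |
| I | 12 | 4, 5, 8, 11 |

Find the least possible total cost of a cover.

D, F, G together cover every certification (D ∪ F ∪ G = {2, 3, 4, 5, 6, 7, 8, 9, 10, 11, 12, 13}); total cost 12 + 6 + 8 = 26.
No covering selection has total cost below 26.

26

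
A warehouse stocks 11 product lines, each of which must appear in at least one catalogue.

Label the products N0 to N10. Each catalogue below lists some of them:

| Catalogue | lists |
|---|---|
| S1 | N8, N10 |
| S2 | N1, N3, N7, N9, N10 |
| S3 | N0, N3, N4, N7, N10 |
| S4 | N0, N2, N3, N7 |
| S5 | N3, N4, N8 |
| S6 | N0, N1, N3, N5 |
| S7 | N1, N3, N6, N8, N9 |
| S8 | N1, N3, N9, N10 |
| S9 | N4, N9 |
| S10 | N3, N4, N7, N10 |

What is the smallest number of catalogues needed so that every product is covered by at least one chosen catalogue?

Take {S3, S4, S6, S7}. Their union is {N0, N1, N2, N3, N4, N5, N6, N7, N8, N9, N10}, which is all 11 products.
Only S6 contains N5, so S6 is forced; the remaining 7 products need at least 3 more catalogues (each remaining catalogue adds at most 3) — so at least 4 catalogues are needed, and 4 is optimal.

4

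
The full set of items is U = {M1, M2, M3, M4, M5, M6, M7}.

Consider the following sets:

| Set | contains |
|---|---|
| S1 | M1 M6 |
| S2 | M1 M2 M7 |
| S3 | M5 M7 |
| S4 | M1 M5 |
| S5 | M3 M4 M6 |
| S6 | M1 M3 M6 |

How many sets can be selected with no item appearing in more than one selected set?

2

S3, S5 are pairwise disjoint (S3={M5,M7}; S5={M3,M4,M6}).
Every remaining set overlaps one of these, and no 3 of the listed sets are pairwise disjoint, so 2 is the maximum.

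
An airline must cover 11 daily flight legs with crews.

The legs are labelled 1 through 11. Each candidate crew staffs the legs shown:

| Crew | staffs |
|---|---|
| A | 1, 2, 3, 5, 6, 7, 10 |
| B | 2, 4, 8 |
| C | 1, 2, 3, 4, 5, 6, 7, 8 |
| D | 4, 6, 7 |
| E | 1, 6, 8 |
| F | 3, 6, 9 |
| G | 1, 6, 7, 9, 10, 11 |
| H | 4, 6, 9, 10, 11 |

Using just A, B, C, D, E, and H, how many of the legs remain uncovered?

Union of A, B, C, D, E, H = {1, 2, 3, 4, 5, 6, 7, 8, 9, 10, 11} — that's every leg, so 0 are uncovered.

0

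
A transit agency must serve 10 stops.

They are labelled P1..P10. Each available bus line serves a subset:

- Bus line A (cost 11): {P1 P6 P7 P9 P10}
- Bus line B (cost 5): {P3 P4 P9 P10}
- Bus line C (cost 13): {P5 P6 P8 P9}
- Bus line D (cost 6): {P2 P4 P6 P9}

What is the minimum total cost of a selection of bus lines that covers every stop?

35

A, B, C, D together cover every stop (A ∪ B ∪ C ∪ D = {P1, P2, P3, P4, P5, P6, P7, P8, P9, P10}); total cost 11 + 5 + 13 + 6 = 35.
No covering selection has total cost below 35.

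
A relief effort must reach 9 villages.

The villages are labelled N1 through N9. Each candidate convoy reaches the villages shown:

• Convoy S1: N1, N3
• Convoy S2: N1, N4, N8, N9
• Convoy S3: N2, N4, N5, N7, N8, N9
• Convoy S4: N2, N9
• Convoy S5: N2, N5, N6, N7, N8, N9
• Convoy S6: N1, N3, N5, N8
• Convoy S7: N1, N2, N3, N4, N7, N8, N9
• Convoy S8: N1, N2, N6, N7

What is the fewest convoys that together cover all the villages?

Take {S5, S7}. Their union is {N1, N2, N3, N4, N5, N6, N7, N8, N9}, which is all 9 villages.
No single convoy has all 9 villages (the largest, S7, has 7), so 2 is optimal.

2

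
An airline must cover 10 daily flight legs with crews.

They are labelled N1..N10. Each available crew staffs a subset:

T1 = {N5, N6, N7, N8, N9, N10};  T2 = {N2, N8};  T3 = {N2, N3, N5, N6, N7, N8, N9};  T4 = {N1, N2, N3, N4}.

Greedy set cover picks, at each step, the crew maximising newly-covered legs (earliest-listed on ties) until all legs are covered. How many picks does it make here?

Greedy: pick T3 (covers 7 new) → pick T4 (covers 2 new) → pick T1 (covers 1 new). Total picks: 3.
(The true minimum cover uses only 2 crews, so greedy is not optimal here.)

3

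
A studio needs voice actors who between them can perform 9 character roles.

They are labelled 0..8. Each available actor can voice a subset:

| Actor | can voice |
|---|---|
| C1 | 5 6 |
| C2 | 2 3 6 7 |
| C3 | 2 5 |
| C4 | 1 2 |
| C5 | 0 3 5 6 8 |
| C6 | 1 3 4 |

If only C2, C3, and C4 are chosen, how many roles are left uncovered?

3

Union of C2, C3, C4 = {1, 2, 3, 5, 6, 7}.
Not covered: 0, 4, 8 — 3 roles.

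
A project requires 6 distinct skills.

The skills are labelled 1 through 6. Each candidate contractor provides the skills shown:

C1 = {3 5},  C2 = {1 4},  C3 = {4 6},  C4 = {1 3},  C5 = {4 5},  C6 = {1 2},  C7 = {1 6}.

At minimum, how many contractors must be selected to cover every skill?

3

C1 and C3 and C6 together: C1 ∪ C3 ∪ C6 = {1, 2, 3, 4, 5, 6} — every skill is covered.
Each contractor has at most 2 skills, and 2·2 = 4 < 6 — so at least 3 contractors are needed, and 3 is optimal.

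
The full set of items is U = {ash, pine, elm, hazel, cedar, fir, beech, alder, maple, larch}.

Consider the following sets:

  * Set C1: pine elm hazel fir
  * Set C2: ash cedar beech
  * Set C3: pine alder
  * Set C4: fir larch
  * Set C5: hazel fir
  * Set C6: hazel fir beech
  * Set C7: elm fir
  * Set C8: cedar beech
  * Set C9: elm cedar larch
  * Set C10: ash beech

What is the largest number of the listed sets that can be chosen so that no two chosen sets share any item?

4

C3, C5, C9, C10 are pairwise disjoint (C3={pine,alder}; C5={hazel,fir}; C9={elm,cedar,larch}; C10={ash,beech}).
Every remaining set overlaps one of these, and no 5 of the listed sets are pairwise disjoint, so 4 is the maximum.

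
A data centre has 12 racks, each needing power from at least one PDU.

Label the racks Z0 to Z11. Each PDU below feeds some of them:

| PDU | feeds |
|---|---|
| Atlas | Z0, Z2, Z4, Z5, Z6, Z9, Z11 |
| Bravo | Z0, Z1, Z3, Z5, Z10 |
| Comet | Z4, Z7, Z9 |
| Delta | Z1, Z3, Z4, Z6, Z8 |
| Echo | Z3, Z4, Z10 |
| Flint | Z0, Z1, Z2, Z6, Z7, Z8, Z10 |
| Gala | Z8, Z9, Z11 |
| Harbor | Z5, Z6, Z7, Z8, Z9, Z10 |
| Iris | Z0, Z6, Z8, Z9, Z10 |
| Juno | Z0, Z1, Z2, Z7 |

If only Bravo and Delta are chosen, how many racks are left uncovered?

Union of Bravo, Delta = {Z0, Z1, Z3, Z4, Z5, Z6, Z8, Z10}.
Not covered: Z2, Z7, Z9, Z11 — 4 racks.

4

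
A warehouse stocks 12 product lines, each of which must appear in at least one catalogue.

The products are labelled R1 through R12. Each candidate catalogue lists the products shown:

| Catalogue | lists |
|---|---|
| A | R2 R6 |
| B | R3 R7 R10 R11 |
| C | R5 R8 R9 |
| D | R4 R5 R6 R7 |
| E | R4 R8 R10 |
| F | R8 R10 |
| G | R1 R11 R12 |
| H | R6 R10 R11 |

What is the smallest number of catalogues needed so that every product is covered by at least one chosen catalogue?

5

A and B and C and D and G together: A ∪ B ∪ C ∪ D ∪ G = {R1, R2, R3, R4, R5, R6, R7, R8, R9, R10, R11, R12} — every product is covered.
No 4 of the 8 catalogues cover everything (all 70 combinations miss at least one product), so 5 is optimal.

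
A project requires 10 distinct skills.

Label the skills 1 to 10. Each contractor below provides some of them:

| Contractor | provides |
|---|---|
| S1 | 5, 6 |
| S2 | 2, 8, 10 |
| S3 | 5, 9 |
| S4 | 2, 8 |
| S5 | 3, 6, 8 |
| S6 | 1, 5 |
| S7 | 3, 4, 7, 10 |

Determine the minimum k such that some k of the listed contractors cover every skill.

5

S2 and S3 and S5 and S6 and S7 together: S2 ∪ S3 ∪ S5 ∪ S6 ∪ S7 = {1, 2, 3, 4, 5, 6, 7, 8, 9, 10} — every skill is covered.
No 4 of the 7 contractors cover everything (all 35 combinations miss at least one skill), so 5 is optimal.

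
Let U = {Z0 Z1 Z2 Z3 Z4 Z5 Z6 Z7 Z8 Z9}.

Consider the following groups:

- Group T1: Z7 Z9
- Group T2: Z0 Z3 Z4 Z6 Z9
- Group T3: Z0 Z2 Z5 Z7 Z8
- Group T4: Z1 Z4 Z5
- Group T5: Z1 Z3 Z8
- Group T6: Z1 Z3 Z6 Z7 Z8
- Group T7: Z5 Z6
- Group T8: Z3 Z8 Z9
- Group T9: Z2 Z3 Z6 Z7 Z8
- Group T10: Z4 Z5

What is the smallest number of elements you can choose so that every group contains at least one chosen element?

3

Take H = {Z3, Z5, Z9}. Each listed group contains at least one of these, so H is a hitting set of size 3.
The groups T1, T5, T10 are pairwise disjoint, so any hitting set needs a separate element for each — at least 3. Hence 3 is optimal.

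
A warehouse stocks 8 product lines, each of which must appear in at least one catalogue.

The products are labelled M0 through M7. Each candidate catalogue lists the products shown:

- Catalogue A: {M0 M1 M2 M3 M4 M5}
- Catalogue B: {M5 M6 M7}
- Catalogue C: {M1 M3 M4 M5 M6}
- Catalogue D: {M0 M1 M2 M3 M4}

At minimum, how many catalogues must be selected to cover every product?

2

B and D together: B ∪ D = {M0, M1, M2, M3, M4, M5, M6, M7} — every product is covered.
No single catalogue has all 8 products (the largest, A, has 6), so 2 is optimal.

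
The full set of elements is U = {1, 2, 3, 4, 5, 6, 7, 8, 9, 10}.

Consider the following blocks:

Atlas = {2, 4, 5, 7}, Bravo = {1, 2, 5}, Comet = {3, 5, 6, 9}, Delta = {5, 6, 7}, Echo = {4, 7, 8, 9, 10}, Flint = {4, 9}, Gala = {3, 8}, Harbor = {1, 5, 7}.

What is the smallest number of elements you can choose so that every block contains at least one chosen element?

The 3 elements {5, 8, 9} hit every block.
The blocks Bravo, Flint, Gala are pairwise disjoint, so any hitting set needs a separate element for each — at least 3. Hence 3 is optimal.

3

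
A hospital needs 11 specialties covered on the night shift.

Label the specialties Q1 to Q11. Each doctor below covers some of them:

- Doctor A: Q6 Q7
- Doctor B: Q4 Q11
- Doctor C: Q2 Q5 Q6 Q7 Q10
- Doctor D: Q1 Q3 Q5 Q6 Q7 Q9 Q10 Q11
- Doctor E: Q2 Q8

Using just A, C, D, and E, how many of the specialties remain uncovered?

1

Union of A, C, D, E = {Q1, Q2, Q3, Q5, Q6, Q7, Q8, Q9, Q10, Q11}.
Not covered: Q4 — 1 specialty.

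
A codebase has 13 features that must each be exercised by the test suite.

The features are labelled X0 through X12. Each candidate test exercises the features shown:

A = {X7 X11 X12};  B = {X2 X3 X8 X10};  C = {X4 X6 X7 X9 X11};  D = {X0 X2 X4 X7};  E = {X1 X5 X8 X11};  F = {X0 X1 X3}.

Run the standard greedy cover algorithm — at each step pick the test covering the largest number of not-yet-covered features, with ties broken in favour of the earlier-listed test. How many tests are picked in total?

5

Greedy: pick C (covers 5 new) → pick B (covers 4 new) → pick E (covers 2 new) → pick A (covers 1 new) → pick D (covers 1 new). Total picks: 5.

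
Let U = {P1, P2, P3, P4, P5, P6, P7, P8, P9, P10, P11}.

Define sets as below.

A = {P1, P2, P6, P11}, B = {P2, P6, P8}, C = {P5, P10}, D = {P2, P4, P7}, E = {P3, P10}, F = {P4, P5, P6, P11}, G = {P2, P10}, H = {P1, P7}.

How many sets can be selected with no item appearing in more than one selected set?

F, G, H are pairwise disjoint (F={P4,P5,P6,P11}; G={P2,P10}; H={P1,P7}).
Every remaining set overlaps one of these, and no 4 of the listed sets are pairwise disjoint, so 3 is the maximum.

3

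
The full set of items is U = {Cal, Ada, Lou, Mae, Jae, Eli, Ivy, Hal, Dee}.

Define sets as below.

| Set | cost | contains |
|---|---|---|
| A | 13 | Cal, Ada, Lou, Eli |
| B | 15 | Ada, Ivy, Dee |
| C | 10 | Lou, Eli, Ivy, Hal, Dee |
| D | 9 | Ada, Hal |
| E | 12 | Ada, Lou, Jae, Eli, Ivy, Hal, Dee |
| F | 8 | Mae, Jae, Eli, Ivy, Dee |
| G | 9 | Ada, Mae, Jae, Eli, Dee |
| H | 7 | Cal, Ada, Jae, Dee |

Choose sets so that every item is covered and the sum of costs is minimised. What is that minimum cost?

C, F, H together cover every item (C ∪ F ∪ H = {Cal, Ada, Lou, Mae, Jae, Eli, Ivy, Hal, Dee}); total cost 10 + 8 + 7 = 25.
No covering selection has total cost below 25.

25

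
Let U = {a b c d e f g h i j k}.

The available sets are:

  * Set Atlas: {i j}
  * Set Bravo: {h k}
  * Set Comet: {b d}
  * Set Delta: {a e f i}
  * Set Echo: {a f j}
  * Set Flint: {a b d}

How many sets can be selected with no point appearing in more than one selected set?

3

Atlas, Bravo, Comet are pairwise disjoint (Atlas={i,j}; Bravo={h,k}; Comet={b,d}).
Every remaining set overlaps one of these, and no 4 of the listed sets are pairwise disjoint, so 3 is the maximum.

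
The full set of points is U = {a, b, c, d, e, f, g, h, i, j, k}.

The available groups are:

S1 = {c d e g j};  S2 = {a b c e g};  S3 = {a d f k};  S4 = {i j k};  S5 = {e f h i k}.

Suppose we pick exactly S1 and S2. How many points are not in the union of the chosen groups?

Union of S1, S2 = {a, b, c, d, e, g, j}.
Not covered: f, h, i, k — 4 points.

4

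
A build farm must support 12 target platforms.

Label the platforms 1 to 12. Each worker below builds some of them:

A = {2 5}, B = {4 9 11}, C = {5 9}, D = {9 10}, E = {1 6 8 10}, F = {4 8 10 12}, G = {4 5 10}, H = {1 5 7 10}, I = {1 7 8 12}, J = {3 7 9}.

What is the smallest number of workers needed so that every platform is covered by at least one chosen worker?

5

A and B and E and F and J together: A ∪ B ∪ E ∪ F ∪ J = {1, 2, 3, 4, 5, 6, 7, 8, 9, 10, 11, 12} — every platform is covered.
No 4 of the 10 workers cover everything (all 210 combinations miss at least one platform), so 5 is optimal.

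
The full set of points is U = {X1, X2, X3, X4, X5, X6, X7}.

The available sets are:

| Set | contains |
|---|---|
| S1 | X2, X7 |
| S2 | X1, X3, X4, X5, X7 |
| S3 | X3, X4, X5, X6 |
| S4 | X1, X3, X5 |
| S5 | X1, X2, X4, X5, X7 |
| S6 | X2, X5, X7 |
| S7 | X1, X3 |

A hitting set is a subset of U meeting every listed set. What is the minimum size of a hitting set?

Take H = {X3, X7}. Each listed set contains at least one of these, so H is a hitting set of size 2.
The sets S1, S7 are pairwise disjoint, so any hitting set needs a separate point for each — at least 2. Hence 2 is optimal.

2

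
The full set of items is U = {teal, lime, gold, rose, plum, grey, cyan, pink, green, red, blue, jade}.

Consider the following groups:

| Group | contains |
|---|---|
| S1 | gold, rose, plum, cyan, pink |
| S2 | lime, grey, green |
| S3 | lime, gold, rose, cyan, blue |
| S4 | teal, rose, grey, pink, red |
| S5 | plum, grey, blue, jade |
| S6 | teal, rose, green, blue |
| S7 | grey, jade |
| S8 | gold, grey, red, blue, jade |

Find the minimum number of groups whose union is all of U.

4

S2 and S3 and S4 and S5 together: S2 ∪ S3 ∪ S4 ∪ S5 = {teal, lime, gold, rose, plum, grey, cyan, pink, green, red, blue, jade} — every item is covered.
No 3 of the 8 groups cover everything (all 56 combinations miss at least one item), so 4 is optimal.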